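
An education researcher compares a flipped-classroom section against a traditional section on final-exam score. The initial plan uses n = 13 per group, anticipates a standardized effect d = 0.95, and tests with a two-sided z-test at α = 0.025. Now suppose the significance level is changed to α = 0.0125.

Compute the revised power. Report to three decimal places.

Power ≈ 0.470

δ = d·√(n/2) = 0.95 × √(13/2) = 2.4220 (unchanged). New critical value: z_{0.0063} = 2.498.
Revised power = Φ(δ − 2.498) + Φ(−δ − 2.498) = Φ(-0.076) + Φ(-4.920) = 0.4698 + 0.0000 = 0.4698.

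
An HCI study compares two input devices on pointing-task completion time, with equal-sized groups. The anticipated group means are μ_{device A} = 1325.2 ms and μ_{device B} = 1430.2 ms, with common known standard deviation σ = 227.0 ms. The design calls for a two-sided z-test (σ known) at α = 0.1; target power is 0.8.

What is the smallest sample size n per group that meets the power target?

Standardized effect: d = |μ_{device A} − μ_{device B}| / σ = |1325.2 − 1430.2| / 227.0 = 0.4626
For power 0.8 need Φ(δ − z_{0.05}) = 0.8, so δ = z_{0.05} + z_{0.20} = 1.645 + 0.842 = 2.486.
(The Φ(−δ − z_{α/2}) term is vanishingly small for δ > 0 and is dropped in the standard sample-size formula.)
δ = d·√(n/2) ⇒ n = 2(δ/d)² = 2 × (2.486 / 0.4626)² = 57.79.
Round up to the next whole unit.

n = 58 per group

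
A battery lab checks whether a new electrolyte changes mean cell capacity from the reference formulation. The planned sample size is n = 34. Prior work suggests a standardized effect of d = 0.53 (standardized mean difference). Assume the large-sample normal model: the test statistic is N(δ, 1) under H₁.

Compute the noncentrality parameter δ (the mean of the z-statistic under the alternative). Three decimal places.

δ ≈ 3.090

δ = d·√n = 0.53 × √34 = 3.0904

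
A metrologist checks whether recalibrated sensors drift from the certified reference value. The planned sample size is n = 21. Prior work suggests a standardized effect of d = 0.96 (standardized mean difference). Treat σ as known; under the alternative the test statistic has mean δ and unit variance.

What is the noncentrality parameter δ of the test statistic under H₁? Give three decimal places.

δ = d·√n = 0.96 × √21 = 4.3993

δ ≈ 4.399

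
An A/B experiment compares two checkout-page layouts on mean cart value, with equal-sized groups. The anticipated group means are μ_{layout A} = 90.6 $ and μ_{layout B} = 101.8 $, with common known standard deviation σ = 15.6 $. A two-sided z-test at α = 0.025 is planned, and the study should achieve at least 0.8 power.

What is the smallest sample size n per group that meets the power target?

n = 37 per group

Standardized effect: d = |μ_{layout A} − μ_{layout B}| / σ = |90.6 − 101.8| / 15.6 = 0.7179
Set Φ(δ − 2.241) = 0.8; then δ − 2.241 = Φ⁻¹(0.8) = 0.842, giving δ = 3.083.
(The Φ(−δ − z_{α/2}) term is vanishingly small for δ > 0 and is dropped in the standard sample-size formula.)
δ = d·√(n/2) ⇒ n = 2(δ/d)² = 2 × (3.083 / 0.7179)² = 36.88.
Round up to the next whole unit.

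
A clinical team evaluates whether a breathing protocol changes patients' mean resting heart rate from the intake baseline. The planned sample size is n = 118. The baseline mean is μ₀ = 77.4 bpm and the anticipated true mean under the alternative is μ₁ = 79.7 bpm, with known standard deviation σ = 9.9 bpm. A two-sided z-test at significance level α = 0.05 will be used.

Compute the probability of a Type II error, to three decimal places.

Standardized effect: d = |μ₁ − μ₀| / σ = |79.7 − 77.4| / 9.9 = 0.2323
Noncentrality parameter: δ = d·√n = 0.2323 × √118 = 2.5237
Two-sided α = 0.05 → critical value z_{0.025} = 1.960.
Power = Φ(δ − 1.960) + Φ(−δ − 1.960) = Φ(0.564) + Φ(-4.484) = 0.7135 + 0.0000 = 0.7135.
Type II error: β = 1 − power = 1 − 0.7135 = 0.2865.

β ≈ 0.286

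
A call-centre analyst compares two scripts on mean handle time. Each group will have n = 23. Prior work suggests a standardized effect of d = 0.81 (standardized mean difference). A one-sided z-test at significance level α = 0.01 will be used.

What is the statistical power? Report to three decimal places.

Power ≈ 0.663

Noncentrality parameter: δ = d·√(n/2) = 0.81 × √(23/2) = 2.7468
One-sided α = 0.01 → critical value z_{0.01} = 2.326.
Power = P(Z > 2.326 − δ) = Φ(0.420) = 0.6629.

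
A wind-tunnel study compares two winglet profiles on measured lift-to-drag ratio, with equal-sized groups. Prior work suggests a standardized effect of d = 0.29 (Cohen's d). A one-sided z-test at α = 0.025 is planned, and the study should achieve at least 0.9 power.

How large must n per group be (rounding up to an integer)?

n = 250 per group

For power 0.9 need Φ(δ − z_{0.025}) = 0.9, so δ = z_{0.025} + z_{0.10} = 1.960 + 1.282 = 3.242.
δ = d·√(n/2) ⇒ n = 2(δ/d)² = 2 × (3.242 / 0.29)² = 249.88.
Round up to the next whole unit.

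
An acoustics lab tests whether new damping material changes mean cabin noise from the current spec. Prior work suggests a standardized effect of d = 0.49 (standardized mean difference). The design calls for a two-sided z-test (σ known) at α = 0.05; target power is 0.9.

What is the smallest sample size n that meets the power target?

n = 44

For power 0.9 need Φ(δ − z_{0.025}) = 0.9, so δ = z_{0.025} + z_{0.10} = 1.960 + 1.282 = 3.242.
(Ignoring the negligible lower-tail rejection probability gives the usual closed-form inversion.)
δ = d·√n ⇒ n = (δ/d)² = (3.242 / 0.49)² = 43.76.
Round up to the next whole unit.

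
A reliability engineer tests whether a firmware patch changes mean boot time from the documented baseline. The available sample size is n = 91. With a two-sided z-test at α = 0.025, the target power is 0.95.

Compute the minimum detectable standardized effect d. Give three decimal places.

d ≈ 0.407

Need Φ(δ − 2.241) = 0.95, so δ = 2.241 + 1.645 = 3.886.
(Lower-tail contribution to power is negligible for δ > 0.)
δ = d·√n ⇒ d = δ/√n = 3.886/√91 = 0.4074.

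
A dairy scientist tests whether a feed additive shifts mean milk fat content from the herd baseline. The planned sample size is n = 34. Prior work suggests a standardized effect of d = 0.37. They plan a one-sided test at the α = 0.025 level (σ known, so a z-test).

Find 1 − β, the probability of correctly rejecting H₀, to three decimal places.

Power ≈ 0.578

Noncentrality parameter: λ = d·√n = 0.37 × √34 = 2.1575
Critical value for a one-sided test at α = 0.025: z_α = 1.960.
Power = Φ(λ − 1.960) = Φ(0.197) = 0.5783.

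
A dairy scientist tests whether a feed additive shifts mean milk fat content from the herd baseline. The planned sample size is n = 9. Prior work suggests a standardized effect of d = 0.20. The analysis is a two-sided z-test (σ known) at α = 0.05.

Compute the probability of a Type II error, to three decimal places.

Noncentrality parameter: δ = d·√n = 0.20 × √9 = 0.6000
Two-sided α = 0.05 → critical value z_{0.025} = 1.960.
Power = Φ(δ − 1.960) + Φ(−δ − 1.960) = Φ(-1.360) + Φ(-2.560) = 0.0869 + 0.0052 = 0.0922.
Type II error: β = 1 − power = 1 − 0.0922 = 0.9078.

β ≈ 0.908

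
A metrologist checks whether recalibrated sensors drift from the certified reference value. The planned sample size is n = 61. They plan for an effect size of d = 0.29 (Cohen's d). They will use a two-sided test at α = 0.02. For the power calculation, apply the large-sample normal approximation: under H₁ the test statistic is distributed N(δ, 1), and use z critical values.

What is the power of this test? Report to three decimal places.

Noncentrality parameter: δ = d·√n = 0.29 × √61 = 2.2650
Two-sided α = 0.02 → critical value z_{0.01} = 2.326.
Power = Φ(δ − 2.326) + Φ(−δ − 2.326) = Φ(-0.061) + Φ(-4.591) = 0.4755 + 0.0000 = 0.4755.

Power ≈ 0.476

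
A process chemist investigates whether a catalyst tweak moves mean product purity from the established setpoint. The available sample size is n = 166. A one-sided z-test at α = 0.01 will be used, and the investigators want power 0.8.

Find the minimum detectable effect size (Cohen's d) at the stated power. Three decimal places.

d ≈ 0.246

Need Φ(δ − 2.326) = 0.8, so δ = 2.326 + 0.842 = 3.168.
δ = d·√n ⇒ d = δ/√n = 3.168/√166 = 0.2459.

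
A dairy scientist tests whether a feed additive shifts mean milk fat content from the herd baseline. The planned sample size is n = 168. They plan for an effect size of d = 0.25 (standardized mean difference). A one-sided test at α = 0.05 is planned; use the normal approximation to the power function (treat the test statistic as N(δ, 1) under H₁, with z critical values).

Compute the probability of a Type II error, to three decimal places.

β ≈ 0.055

Noncentrality parameter: δ = d·√n = 0.25 × √168 = 3.2404
Critical value for a one-sided test at α = 0.05: z_α = 1.645.
Power = Φ(δ − 1.645) = Φ(1.596) = 0.9447.
Type II error: β = 1 − power = 1 − 0.9447 = 0.0553.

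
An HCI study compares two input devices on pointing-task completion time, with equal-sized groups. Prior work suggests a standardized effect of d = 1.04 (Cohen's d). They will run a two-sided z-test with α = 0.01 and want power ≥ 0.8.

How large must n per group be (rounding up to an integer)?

n = 22 per group

For power 0.8 need Φ(δ − z_{0.005}) = 0.8, so δ = z_{0.005} + z_{0.20} = 2.576 + 0.842 = 3.417.
(Ignoring the negligible lower-tail rejection probability gives the usual closed-form inversion.)
δ = d·√(n/2) ⇒ n = 2(δ/d)² = 2 × (3.417 / 1.04)² = 21.60.
Round up to the next whole unit.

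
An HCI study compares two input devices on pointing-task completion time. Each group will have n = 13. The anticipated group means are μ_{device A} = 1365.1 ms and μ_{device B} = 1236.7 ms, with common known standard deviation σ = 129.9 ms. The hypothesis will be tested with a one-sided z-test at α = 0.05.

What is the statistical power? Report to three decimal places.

Standardized effect: d = |μ_{device A} − μ_{device B}| / σ = |1365.1 − 1236.7| / 129.9 = 0.9885
Noncentrality parameter: δ = d·√(n/2) = 0.9885 × √(13/2) = 2.5201
Critical value for a one-sided test at α = 0.05: z_α = 1.645.
Power = Φ(δ − 1.645) = Φ(0.875) = 0.8093.

Power ≈ 0.809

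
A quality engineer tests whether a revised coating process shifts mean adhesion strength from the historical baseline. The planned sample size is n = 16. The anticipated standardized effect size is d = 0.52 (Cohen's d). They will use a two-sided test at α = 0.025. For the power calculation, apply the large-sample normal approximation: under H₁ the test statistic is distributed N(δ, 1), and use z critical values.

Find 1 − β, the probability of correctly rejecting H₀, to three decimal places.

Power ≈ 0.436

Noncentrality parameter: δ = d·√n = 0.52 × √16 = 2.0800
Critical value for a two-sided test at α = 0.025: z_{α/2} = 2.241.
Power = Φ(δ − 2.241) + Φ(−δ − 2.241) = Φ(-0.161) + Φ(-4.321) = 0.4359 + 0.0000 = 0.4359.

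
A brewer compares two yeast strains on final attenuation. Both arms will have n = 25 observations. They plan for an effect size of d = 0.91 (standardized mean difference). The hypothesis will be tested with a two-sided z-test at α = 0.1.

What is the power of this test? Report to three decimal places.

Noncentrality parameter: δ = d·√(n/2) = 0.91 × √(25/2) = 3.2173
Two-sided α = 0.1 → critical value z_{0.05} = 1.645.
Power = Φ(δ − 1.645) + Φ(−δ − 1.645) = Φ(1.572) + Φ(-4.862) = 0.9421 + 0.0000 = 0.9421.

Power ≈ 0.942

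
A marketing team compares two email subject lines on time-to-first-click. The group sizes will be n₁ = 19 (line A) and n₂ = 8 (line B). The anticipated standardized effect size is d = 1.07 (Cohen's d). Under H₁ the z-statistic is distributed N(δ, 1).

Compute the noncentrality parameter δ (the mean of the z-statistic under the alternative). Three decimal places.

The noncentrality parameter scales effect size by the design's sample-size factor: δ = d / √(1/n₁ + 1/n₂) = 1.07 / √(1/19 + 1/8) = 2.5388

δ ≈ 2.539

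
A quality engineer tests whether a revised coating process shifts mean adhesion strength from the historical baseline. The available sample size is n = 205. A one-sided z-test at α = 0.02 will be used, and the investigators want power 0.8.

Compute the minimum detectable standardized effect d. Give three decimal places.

d ≈ 0.202

Need Φ(δ − 2.054) = 0.8, so δ = 2.054 + 0.842 = 2.895.
δ = d·√n ⇒ d = δ/√n = 2.895/√205 = 0.2022.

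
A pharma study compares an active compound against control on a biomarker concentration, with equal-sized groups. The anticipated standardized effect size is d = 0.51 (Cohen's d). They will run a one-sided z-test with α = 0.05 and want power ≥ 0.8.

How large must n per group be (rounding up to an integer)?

Set Φ(δ − 1.645) = 0.8; then δ − 1.645 = Φ⁻¹(0.8) = 0.842, giving δ = 2.486.
δ = d·√(n/2) ⇒ n = 2(δ/d)² = 2 × (2.486 / 0.51)² = 47.54.
Rounding up, n = 48 per group.

n = 48 per group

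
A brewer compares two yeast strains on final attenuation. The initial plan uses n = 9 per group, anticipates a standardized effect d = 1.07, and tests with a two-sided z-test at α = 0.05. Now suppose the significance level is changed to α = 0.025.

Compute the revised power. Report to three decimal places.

Power ≈ 0.511

δ = d·√(n/2) = 1.07 × √(9/2) = 2.2698 (unchanged). New critical value: z_{0.0125} = 2.241.
Revised power = Φ(δ − 2.241) + Φ(−δ − 2.241) = Φ(0.028) + Φ(-4.511) = 0.5113 + 0.0000 = 0.5113.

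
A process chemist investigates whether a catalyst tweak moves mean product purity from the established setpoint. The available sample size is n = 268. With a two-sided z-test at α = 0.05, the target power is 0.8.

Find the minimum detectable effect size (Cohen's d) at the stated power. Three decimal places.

d ≈ 0.171

Need Φ(δ − 1.960) = 0.8, so δ = 1.960 + 0.842 = 2.802.
(Lower-tail contribution to power is negligible for δ > 0.)
δ = d·√n ⇒ d = δ/√n = 2.802/√268 = 0.1711.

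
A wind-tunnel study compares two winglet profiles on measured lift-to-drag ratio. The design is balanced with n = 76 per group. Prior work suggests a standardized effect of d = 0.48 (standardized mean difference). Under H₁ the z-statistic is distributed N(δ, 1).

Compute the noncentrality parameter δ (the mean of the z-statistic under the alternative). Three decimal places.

δ ≈ 2.959

δ = d·√(n/2) = 0.48 × √(76/2) = 2.9589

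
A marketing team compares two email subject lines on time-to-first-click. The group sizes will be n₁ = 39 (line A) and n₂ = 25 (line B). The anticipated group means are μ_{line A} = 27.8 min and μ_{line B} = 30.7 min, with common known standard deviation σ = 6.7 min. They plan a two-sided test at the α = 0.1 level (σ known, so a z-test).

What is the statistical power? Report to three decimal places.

Standardized effect: d = |μ_{line A} − μ_{line B}| / σ = |27.8 − 30.7| / 6.7 = 0.4328
Noncentrality parameter: δ = d / √(1/n₁ + 1/n₂) = 0.4328 / √(1/39 + 1/25) = 1.6894
Two-sided α = 0.1 → critical value z_{0.05} = 1.645.
Power = Φ(δ − 1.645) + Φ(−δ − 1.645) = Φ(0.045) + Φ(-3.334) = 0.5178 + 0.0004 = 0.5182.

Power ≈ 0.518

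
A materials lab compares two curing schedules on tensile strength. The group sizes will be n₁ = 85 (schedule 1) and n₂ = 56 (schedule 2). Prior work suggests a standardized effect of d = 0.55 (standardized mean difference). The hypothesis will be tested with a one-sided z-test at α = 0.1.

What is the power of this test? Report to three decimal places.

Power ≈ 0.972

Noncentrality parameter: δ = d / √(1/n₁ + 1/n₂) = 0.55 / √(1/85 + 1/56) = 3.1956
One-sided α = 0.1 → critical value z_{0.1} = 1.282.
Power = Φ(δ − 1.282) = Φ(1.914) = 0.9722.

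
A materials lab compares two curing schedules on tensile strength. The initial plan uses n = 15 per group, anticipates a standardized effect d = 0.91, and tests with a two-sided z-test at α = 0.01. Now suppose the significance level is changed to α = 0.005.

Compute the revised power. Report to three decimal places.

Power ≈ 0.376

δ = d·√(n/2) = 0.91 × √(15/2) = 2.4921 (unchanged). New critical value: z_{0.0025} = 2.807.
Revised power = Φ(δ − 2.807) + Φ(−δ − 2.807) = Φ(-0.315) + Φ(-5.299) = 0.3764 + 0.0000 = 0.3764.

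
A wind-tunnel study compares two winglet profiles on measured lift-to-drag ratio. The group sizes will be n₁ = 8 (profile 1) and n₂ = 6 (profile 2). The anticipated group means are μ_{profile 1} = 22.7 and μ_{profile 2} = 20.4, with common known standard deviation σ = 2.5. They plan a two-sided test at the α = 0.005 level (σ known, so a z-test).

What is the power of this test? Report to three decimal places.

Standardized effect: d = |μ_{profile 1} − μ_{profile 2}| / σ = |22.7 − 20.4| / 2.5 = 0.9200
Noncentrality parameter: δ = d / √(1/n₁ + 1/n₂) = 0.9200 / √(1/8 + 1/6) = 1.7035
Critical value for a two-sided test at α = 0.005: z_{α/2} = 2.807.
Power = Φ(δ − 2.807) + Φ(−δ − 2.807) = Φ(-1.104) + Φ(-4.511) = 0.1349 + 0.0000 = 0.1349.

Power ≈ 0.135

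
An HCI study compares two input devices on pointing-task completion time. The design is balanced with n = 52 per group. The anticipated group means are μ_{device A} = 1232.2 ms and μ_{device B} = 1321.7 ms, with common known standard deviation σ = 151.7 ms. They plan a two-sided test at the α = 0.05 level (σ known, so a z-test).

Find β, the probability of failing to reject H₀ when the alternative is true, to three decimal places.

β ≈ 0.147

Standardized effect: d = |μ_{device A} − μ_{device B}| / σ = |1232.2 − 1321.7| / 151.7 = 0.5900
Noncentrality parameter: δ = d·√(n/2) = 0.5900 × √(52/2) = 3.0083
Two-sided α = 0.05 → critical value z_{0.025} = 1.960.
Power = Φ(δ − 1.960) + Φ(−δ − 1.960) = Φ(1.048) + Φ(-4.968) = 0.8528 + 0.0000 = 0.8528.
Type II error: β = 1 − power = 1 − 0.8528 = 0.1472.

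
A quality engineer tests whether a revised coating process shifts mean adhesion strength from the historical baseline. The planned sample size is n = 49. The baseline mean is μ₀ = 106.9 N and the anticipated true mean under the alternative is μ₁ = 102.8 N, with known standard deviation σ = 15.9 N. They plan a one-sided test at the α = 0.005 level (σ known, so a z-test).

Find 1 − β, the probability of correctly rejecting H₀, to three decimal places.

Standardized effect: d = |μ₁ − μ₀| / σ = |102.8 − 106.9| / 15.9 = 0.2579
Noncentrality parameter: δ = d·√n = 0.2579 × √49 = 1.8050
One-sided α = 0.005 → critical value z_{0.005} = 2.576.
Power = Φ(δ − 2.576) = Φ(-0.771) = 0.2204.

Power ≈ 0.220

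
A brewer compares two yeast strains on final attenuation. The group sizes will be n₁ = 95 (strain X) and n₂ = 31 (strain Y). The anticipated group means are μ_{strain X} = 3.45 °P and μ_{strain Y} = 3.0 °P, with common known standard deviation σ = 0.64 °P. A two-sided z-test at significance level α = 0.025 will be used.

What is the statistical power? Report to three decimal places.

Standardized effect: d = |μ_{strain X} − μ_{strain Y}| / σ = |3.45 − 3.0| / 0.64 = 0.7031
Noncentrality parameter: δ = d / √(1/n₁ + 1/n₂) = 0.7031 / √(1/95 + 1/31) = 3.3993
Critical value for a two-sided test at α = 0.025: z_{α/2} = 2.241.
Power = Φ(δ − 2.241) + Φ(−δ − 2.241) = Φ(1.158) + Φ(-5.641) = 0.8765 + 0.0000 = 0.8765.

Power ≈ 0.877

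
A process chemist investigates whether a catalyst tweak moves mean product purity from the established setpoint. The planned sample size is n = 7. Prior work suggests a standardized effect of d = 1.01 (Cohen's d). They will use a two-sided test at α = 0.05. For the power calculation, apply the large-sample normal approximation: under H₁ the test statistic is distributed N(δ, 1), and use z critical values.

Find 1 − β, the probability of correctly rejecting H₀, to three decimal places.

Noncentrality parameter: δ = d·√n = 1.01 × √7 = 2.6722
Two-sided α = 0.05 → critical value z_{0.025} = 1.960.
Power = Φ(δ − 1.960) + Φ(−δ − 1.960) = Φ(0.712) + Φ(-4.632) = 0.7618 + 0.0000 = 0.7618.

Power ≈ 0.762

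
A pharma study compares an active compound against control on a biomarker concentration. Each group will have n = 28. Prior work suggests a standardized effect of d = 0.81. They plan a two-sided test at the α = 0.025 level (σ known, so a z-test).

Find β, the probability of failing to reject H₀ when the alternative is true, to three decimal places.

β ≈ 0.215

Noncentrality parameter: δ = d·√(n/2) = 0.81 × √(28/2) = 3.0307
Critical value for a two-sided test at α = 0.025: z_{α/2} = 2.241.
Power = Φ(δ − 2.241) + Φ(−δ − 2.241) = Φ(0.789) + Φ(-5.272) = 0.7850 + 0.0000 = 0.7850.
Type II error: β = 1 − power = 1 − 0.7850 = 0.2150.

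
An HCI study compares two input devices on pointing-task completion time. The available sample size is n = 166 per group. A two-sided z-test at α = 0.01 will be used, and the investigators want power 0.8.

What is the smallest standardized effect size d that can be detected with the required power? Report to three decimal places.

d ≈ 0.375

Required noncentrality: δ = z_{0.005} + z_{0.20} = 2.576 + 0.842 = 3.417.
(The second rejection-region term Φ(−δ − z_{α/2}) is negligible and dropped.)
δ = d·√(n/2) ⇒ d = δ/√(n/2) = 3.417/√(166/2) = 0.3751.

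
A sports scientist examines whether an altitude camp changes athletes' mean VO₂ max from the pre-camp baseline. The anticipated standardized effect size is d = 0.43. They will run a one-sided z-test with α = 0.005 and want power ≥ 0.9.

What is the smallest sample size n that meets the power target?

n = 81

Set Φ(δ − 2.576) = 0.9; then δ − 2.576 = Φ⁻¹(0.9) = 1.282, giving δ = 3.857.
δ = d·√n ⇒ n = (δ/d)² = (3.857 / 0.43)² = 80.47.
Round up to the next whole unit.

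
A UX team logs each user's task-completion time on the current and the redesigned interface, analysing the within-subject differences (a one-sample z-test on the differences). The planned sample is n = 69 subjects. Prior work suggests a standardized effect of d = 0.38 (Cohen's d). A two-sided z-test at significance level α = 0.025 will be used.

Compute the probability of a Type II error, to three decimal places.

β ≈ 0.180

Noncentrality parameter: δ = d·√n = 0.38 × √69 = 3.1565
Two-sided α = 0.025 → critical value z_{0.0125} = 2.241.
Power = Φ(δ − 2.241) + Φ(−δ − 2.241) = Φ(0.915) + Φ(-5.398) = 0.8199 + 0.0000 = 0.8199.
Type II error: β = 1 − power = 1 − 0.8199 = 0.1801.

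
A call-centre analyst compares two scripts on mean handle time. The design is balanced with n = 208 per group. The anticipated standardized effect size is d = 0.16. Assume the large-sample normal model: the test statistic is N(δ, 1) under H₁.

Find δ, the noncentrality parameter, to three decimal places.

δ = d·√(n/2) = 0.16 × √(208/2) = 1.6317

δ ≈ 1.632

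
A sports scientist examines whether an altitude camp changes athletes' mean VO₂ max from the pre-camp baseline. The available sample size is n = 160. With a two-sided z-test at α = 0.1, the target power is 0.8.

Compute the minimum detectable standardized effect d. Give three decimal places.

Required noncentrality: δ = z_{0.05} + z_{0.20} = 1.645 + 0.842 = 2.486.
(Lower-tail contribution to power is negligible for δ > 0.)
δ = d·√n ⇒ d = δ/√n = 2.486/√160 = 0.1966.

d ≈ 0.197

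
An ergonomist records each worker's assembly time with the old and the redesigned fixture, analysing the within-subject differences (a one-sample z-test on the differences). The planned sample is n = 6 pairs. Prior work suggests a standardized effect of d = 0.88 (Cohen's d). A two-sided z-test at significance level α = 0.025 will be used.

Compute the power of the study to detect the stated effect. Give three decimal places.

Power ≈ 0.466

Noncentrality parameter: δ = d·√n = 0.88 × √6 = 2.1556
Critical value for a two-sided test at α = 0.025: z_{α/2} = 2.241.
Power = Φ(δ − 2.241) + Φ(−δ − 2.241) = Φ(-0.086) + Φ(-4.397) = 0.4658 + 0.0000 = 0.4658.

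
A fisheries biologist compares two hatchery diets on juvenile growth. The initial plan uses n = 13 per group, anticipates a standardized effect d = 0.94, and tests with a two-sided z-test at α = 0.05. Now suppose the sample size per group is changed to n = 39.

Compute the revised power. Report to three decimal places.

With n = 39 per group: δ = d·√(n/2) = 0.94 × √(39/2) = 4.1509. Critical value z_{0.025} = 1.960.
Revised power = Φ(δ − 1.960) + Φ(−δ − 1.960) = Φ(2.191) + Φ(-6.111) = 0.9858 + 0.0000 = 0.9858.

Power ≈ 0.986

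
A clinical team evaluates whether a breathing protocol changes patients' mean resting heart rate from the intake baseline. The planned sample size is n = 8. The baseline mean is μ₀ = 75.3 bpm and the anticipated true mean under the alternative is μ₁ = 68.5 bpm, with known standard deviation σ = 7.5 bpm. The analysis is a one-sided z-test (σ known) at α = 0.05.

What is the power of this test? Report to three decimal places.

Standardized effect: d = |μ₁ − μ₀| / σ = |68.5 − 75.3| / 7.5 = 0.9067
Noncentrality parameter: δ = d·√n = 0.9067 × √8 = 2.5644
One-sided α = 0.05 → critical value z_{0.05} = 1.645.
Power = Φ(δ − 1.645) = Φ(0.920) = 0.8211.

Power ≈ 0.821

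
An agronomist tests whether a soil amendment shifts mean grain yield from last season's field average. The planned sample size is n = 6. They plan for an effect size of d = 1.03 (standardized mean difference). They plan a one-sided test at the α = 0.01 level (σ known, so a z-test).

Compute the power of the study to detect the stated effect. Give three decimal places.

Noncentrality parameter: δ = d·√n = 1.03 × √6 = 2.5230
Critical value for a one-sided test at α = 0.01: z_α = 2.326.
Power = P(Z > 2.326 − δ) = Φ(0.197) = 0.5779.

Power ≈ 0.578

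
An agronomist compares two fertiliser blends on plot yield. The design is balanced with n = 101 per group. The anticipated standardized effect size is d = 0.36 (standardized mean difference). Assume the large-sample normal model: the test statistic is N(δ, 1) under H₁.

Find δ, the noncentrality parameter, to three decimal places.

δ ≈ 2.558

The noncentrality parameter scales effect size by the design's sample-size factor: δ = d·√(n/2) = 0.36 × √(101/2) = 2.5583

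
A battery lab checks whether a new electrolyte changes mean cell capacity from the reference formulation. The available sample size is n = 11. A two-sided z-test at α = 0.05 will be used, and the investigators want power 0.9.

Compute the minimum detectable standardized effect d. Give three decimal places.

Required noncentrality: δ = z_{0.025} + z_{0.10} = 1.960 + 1.282 = 3.242.
(Lower-tail contribution to power is negligible for δ > 0.)
δ = d·√n ⇒ d = δ/√n = 3.242/√11 = 0.9774.

d ≈ 0.977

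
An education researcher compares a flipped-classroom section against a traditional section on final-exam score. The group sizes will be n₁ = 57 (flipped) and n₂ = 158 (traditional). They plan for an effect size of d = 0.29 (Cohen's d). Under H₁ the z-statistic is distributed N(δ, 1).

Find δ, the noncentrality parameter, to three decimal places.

δ ≈ 1.877

δ = d / √(1/n₁ + 1/n₂) = 0.29 / √(1/57 + 1/158) = 1.8769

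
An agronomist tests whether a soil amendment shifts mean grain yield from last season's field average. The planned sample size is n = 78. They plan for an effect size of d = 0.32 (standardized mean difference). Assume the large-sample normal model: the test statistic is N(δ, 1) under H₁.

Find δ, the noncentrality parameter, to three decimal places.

The noncentrality parameter scales effect size by the design's sample-size factor: δ = d·√n = 0.32 × √78 = 2.8262

δ ≈ 2.826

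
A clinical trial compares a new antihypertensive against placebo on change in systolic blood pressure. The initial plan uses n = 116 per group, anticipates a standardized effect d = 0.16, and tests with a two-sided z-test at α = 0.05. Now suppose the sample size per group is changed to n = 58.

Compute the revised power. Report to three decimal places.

With n = 58 per group: δ = d·√(n/2) = 0.16 × √(58/2) = 0.8616. Critical value z_{0.025} = 1.960.
Revised power = Φ(δ − 1.960) + Φ(−δ − 1.960) = Φ(-1.098) + Φ(-2.822) = 0.1360 + 0.0024 = 0.1384.

Power ≈ 0.138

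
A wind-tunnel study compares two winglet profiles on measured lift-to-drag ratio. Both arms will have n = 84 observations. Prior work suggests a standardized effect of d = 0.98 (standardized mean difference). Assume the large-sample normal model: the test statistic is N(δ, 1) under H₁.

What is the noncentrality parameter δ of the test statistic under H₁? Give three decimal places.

δ = d·√(n/2) = 0.98 × √(84/2) = 6.3511

δ ≈ 6.351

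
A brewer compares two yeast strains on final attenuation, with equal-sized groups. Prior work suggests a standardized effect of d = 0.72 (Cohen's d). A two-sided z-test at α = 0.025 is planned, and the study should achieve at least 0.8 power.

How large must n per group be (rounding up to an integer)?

n = 37 per group

Set Φ(δ − 2.241) = 0.8; then δ − 2.241 = Φ⁻¹(0.8) = 0.842, giving δ = 3.083.
(The Φ(−δ − z_{α/2}) term is vanishingly small for δ > 0 and is dropped in the standard sample-size formula.)
δ = d·√(n/2) ⇒ n = 2(δ/d)² = 2 × (3.083 / 0.72)² = 36.67.
Rounding up, n = 37 per group.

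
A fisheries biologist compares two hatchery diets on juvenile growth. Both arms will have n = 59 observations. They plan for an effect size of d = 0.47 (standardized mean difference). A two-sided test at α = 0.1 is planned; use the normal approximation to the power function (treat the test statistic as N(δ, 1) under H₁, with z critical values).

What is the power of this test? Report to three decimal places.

Power ≈ 0.818

Noncentrality parameter: δ = d·√(n/2) = 0.47 × √(59/2) = 2.5528
Critical value for a two-sided test at α = 0.1: z_{α/2} = 1.645.
Power = Φ(δ − 1.645) + Φ(−δ − 1.645) = Φ(0.908) + Φ(-4.198) = 0.8180 + 0.0000 = 0.8180.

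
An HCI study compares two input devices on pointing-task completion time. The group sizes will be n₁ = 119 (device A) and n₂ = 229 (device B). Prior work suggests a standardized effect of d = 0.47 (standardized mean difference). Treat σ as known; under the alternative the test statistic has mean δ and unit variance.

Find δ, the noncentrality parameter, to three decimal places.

δ ≈ 4.159

δ = d / √(1/n₁ + 1/n₂) = 0.47 / √(1/119 + 1/229) = 4.1591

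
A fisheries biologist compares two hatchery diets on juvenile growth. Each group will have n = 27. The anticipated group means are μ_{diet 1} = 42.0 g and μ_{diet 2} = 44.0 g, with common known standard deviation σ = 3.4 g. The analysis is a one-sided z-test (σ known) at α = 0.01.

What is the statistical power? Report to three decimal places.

Standardized effect: d = |μ_{diet 1} − μ_{diet 2}| / σ = |42.0 − 44.0| / 3.4 = 0.5882
Noncentrality parameter: δ = d·√(n/2) = 0.5882 × √(27/2) = 2.1613
One-sided α = 0.01 → critical value z_{0.01} = 2.326.
Power = Φ(δ − 2.326) = Φ(-0.165) = 0.4345.

Power ≈ 0.434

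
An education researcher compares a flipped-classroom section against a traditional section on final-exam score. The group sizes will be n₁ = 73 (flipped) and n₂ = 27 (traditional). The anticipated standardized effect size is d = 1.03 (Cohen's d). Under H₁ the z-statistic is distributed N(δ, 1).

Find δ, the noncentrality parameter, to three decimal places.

δ ≈ 4.573

δ = d / √(1/n₁ + 1/n₂) = 1.03 / √(1/73 + 1/27) = 4.5728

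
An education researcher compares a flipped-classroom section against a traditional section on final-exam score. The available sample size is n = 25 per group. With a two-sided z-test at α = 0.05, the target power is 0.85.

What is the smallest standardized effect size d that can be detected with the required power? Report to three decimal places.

Need Φ(δ − 1.960) = 0.85, so δ = 1.960 + 1.036 = 2.996.
(The second rejection-region term Φ(−δ − z_{α/2}) is negligible and dropped.)
δ = d·√(n/2) ⇒ d = δ/√(n/2) = 2.996/√(25/2) = 0.8475.

d ≈ 0.848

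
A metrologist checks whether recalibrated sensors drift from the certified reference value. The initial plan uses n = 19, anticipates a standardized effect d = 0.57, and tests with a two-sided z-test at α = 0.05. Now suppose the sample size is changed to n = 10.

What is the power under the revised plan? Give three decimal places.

Power ≈ 0.438

With n = 10: δ = d·√n = 0.57 × √10 = 1.8025. Critical value z_{0.025} = 1.960.
Revised power = Φ(δ − 1.960) + Φ(−δ − 1.960) = Φ(-0.157) + Φ(-3.762) = 0.4374 + 0.0001 = 0.4375.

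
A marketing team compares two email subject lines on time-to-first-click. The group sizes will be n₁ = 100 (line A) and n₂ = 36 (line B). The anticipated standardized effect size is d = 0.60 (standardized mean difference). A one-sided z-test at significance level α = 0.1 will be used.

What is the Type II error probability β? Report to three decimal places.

Noncentrality parameter: δ = d / √(1/n₁ + 1/n₂) = 0.60 / √(1/100 + 1/36) = 3.0870
One-sided α = 0.1 → critical value z_{0.1} = 1.282.
Power = P(Z > 1.282 − δ) = Φ(1.805) = 0.9645.
Type II error: β = 1 − power = 1 − 0.9645 = 0.0355.

β ≈ 0.036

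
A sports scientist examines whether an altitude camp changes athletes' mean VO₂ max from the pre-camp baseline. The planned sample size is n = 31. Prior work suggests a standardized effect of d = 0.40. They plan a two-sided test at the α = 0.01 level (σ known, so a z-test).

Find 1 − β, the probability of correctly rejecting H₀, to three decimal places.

Noncentrality parameter: δ = d·√n = 0.40 × √31 = 2.2271
Two-sided α = 0.01 → critical value z_{0.005} = 2.576.
Power = Φ(δ − 2.576) + Φ(−δ − 2.576) = Φ(-0.349) + Φ(-4.803) = 0.3636 + 0.0000 = 0.3636.

Power ≈ 0.364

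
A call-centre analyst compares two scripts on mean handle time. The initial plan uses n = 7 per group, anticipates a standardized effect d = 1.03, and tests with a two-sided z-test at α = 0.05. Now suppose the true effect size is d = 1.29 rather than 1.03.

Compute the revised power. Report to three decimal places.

Power ≈ 0.675

With d = 1.29: δ = d·√(n/2) = 1.29 × √(7/2) = 2.4134. Critical value z_{0.025} = 1.960.
Revised power = Φ(δ − 1.960) + Φ(−δ − 1.960) = Φ(0.453) + Φ(-4.373) = 0.6749 + 0.0000 = 0.6749.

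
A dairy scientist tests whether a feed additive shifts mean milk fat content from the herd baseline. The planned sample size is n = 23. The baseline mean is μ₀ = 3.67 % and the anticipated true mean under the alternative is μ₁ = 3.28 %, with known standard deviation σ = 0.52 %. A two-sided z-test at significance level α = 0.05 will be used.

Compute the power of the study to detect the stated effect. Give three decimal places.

Standardized effect: d = |μ₁ − μ₀| / σ = |3.28 − 3.67| / 0.52 = 0.7500
Noncentrality parameter: δ = d·√n = 0.7500 × √23 = 3.5969
Two-sided α = 0.05 → critical value z_{0.025} = 1.960.
Power = Φ(δ − 1.960) + Φ(−δ − 1.960) = Φ(1.637) + Φ(-5.557) = 0.9492 + 0.0000 = 0.9492.

Power ≈ 0.949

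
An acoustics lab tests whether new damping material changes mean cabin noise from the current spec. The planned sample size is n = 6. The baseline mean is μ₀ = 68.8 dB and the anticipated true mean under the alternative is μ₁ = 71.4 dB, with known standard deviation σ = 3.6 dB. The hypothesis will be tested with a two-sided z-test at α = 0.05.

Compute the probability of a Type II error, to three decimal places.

β ≈ 0.576

Standardized effect: d = |μ₁ − μ₀| / σ = |71.4 − 68.8| / 3.6 = 0.7222
Noncentrality parameter: δ = d·√n = 0.7222 × √6 = 1.7691
Critical value for a two-sided test at α = 0.05: z_{α/2} = 1.960.
Power = Φ(δ − 1.960) + Φ(−δ − 1.960) = Φ(-0.191) + Φ(-3.729) = 0.4243 + 0.0001 = 0.4244.
Type II error: β = 1 − power = 1 − 0.4244 = 0.5756.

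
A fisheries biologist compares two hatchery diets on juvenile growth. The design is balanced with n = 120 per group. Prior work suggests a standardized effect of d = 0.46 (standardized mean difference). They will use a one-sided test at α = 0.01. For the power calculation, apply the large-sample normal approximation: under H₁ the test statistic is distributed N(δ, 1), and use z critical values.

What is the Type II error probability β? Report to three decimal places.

β ≈ 0.108

Noncentrality parameter: δ = d·√(n/2) = 0.46 × √(120/2) = 3.5631
Critical value for a one-sided test at α = 0.01: z_α = 2.326.
Power = P(Z > 2.326 − δ) = Φ(1.237) = 0.8919.
Type II error: β = 1 − power = 1 − 0.8919 = 0.1081.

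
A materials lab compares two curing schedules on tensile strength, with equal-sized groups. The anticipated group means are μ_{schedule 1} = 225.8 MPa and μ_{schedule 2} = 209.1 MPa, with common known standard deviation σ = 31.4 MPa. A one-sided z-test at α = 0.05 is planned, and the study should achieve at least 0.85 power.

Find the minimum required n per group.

n = 51 per group

Standardized effect: d = |μ_{schedule 1} − μ_{schedule 2}| / σ = |225.8 − 209.1| / 31.4 = 0.5318
For power 0.85 need Φ(δ − z_{0.05}) = 0.85, so δ = z_{0.05} + z_{0.15} = 1.645 + 1.036 = 2.681.
δ = d·√(n/2) ⇒ n = 2(δ/d)² = 2 × (2.681 / 0.5318)² = 50.83.
Rounding up, n = 51 per group.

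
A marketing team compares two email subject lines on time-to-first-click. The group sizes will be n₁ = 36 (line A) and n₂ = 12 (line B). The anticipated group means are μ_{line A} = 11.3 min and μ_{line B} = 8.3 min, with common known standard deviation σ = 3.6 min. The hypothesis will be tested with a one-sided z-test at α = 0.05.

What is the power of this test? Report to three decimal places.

Power ≈ 0.804

Standardized effect: d = |μ_{line A} − μ_{line B}| / σ = |11.3 − 8.3| / 3.6 = 0.8333
Noncentrality parameter: λ = d / √(1/n₁ + 1/n₂) = 0.8333 / √(1/36 + 1/12) = 2.5000
Critical value for a one-sided test at α = 0.05: z_α = 1.645.
Power = Φ(λ − 1.645) = Φ(0.855) = 0.8038.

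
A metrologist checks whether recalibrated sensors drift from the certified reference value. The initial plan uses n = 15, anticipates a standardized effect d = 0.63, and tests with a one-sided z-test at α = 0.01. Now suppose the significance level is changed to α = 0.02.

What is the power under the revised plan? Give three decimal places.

Power ≈ 0.650

δ = d·√n = 0.63 × √15 = 2.4400 (unchanged). New critical value: z_{0.02} = 2.054.
Revised power = P(Z > 2.054 − δ) = Φ(0.386) = 0.6503.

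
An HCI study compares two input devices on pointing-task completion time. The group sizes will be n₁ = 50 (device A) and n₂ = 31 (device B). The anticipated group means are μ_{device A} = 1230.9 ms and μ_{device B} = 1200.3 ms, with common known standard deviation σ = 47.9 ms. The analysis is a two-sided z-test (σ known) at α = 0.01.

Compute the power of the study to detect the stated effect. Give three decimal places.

Standardized effect: d = |μ_{device A} − μ_{device B}| / σ = |1230.9 − 1200.3| / 47.9 = 0.6388
Noncentrality parameter: δ = d / √(1/n₁ + 1/n₂) = 0.6388 / √(1/50 + 1/31) = 2.7945
Two-sided α = 0.01 → critical value z_{0.005} = 2.576.
Power = Φ(δ − 2.576) + Φ(−δ − 2.576) = Φ(0.219) + Φ(-5.370) = 0.5866 + 0.0000 = 0.5866.

Power ≈ 0.587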